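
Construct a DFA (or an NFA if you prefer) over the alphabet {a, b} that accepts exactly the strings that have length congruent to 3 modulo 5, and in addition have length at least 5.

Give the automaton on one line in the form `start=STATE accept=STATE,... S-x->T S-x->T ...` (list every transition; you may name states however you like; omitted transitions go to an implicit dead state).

Handle the two conditions separately and then intersect. One (5 states) tracks the input length modulo 5; the other (7 states) tracks the input length, saturating at 6. Each combined state is a pair, one component from each; accept when both components accept. Equivalent product states are then merged.
9 states suffice.
        a   b  
>  q0   q1  q1 
   q1   q2  q2 
   q2   q3  q3 
   q3   q4  q4 
   q4   q5  q5 
   q5   q6  q6 
   q6   q7  q7 
   q7   q8  q8 
 * q8   q4  q4 
(> = start, * = accepting)

start=q0 accept=q8 q0-a->q1 q0-b->q1 q1-a->q2 q1-b->q2 q2-a->q3 q2-b->q3 q3-a->q4 q3-b->q4 q4-a->q5 q4-b->q5 q5-a->q6 q5-b->q6 q6-a->q7 q6-b->q7 q7-a->q8 q7-b->q8 q8-a->q4 q8-b->q4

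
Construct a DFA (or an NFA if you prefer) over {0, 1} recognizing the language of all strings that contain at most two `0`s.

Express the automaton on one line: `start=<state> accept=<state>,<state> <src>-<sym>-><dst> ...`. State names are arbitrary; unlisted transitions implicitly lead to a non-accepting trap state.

start=A accept=A,B,C A-0->B A-1->A B-0->C B-1->B C-0->D C-1->C D-0->D D-1->D

Only the number of `0`s matters, and only up to 3. Make a chain A → B → C → D advanced by each `0` (with D absorbing); every other symbol self-loops. The accepting set is {A, B, C}.
4 states suffice.
       0  1 
>* A   B  A 
 * B   C  B 
 * C   D  C 
   D   D  D 
(> = start, * = accepting)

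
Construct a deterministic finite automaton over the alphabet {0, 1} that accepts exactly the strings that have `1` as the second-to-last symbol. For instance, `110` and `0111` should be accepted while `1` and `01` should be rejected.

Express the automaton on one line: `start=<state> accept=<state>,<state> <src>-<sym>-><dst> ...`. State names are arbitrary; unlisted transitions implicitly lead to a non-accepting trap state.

Because acceptance depends on a position counted from the end, the machine has to buffer the most recent 2 symbols. Make each state the string of the last up-to-2 symbols read; on input `x` shift the window left and append `x`. Accept when the buffered window has length 2 and begins with `1`.
A 7-state machine:
        0   1  
>  q0   q1  q2 
   q1   q3  q4 
   q2   q5  q6 
   q3   q3  q4 
   q4   q5  q6 
 * q5   q3  q4 
 * q6   q5  q6 
(> = start, * = accepting)

start=q0 accept=q5,q6 q0-0->q1 q0-1->q2 q1-0->q3 q1-1->q4 q2-0->q5 q2-1->q6 q3-0->q3 q3-1->q4 q4-0->q5 q4-1->q6 q5-0->q3 q5-1->q4 q6-0->q5 q6-1->q6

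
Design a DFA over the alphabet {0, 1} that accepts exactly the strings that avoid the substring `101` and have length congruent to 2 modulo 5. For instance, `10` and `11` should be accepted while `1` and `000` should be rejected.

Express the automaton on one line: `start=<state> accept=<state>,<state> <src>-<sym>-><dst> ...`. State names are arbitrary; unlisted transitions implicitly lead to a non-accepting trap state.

Run two small machines in parallel and take their product. One (4 states) tracks partial matches of the forbidden pattern `101`; the other (5 states) tracks the input length modulo 5. Each combined state is a pair, one component from each; accept when both components accept.
20 states suffice.
          0    1  
>  s0     s1   s2 
   s1     s3   s4 
   s2     s5   s4 
 * s3     s6   s7 
 * s4     s8   s7 
 * s5     s6   s9 
   s6    s10  s11 
   s7    s12  s11 
   s8    s10  s13 
   s9    s13  s13 
   s10    s0  s14 
   s11   s15  s14 
   s12    s0  s16 
   s13   s16  s16 
   s14   s17   s2 
   s15    s1  s18 
   s16   s18  s18 
   s17    s3  s19 
   s18   s19  s19 
   s19    s9   s9 
(> = start, * = accepting)

start=s0 accept=s3,s4,s5 s0-0->s1 s0-1->s2 s1-0->s3 s1-1->s4 s2-0->s5 s2-1->s4 s3-0->s6 s3-1->s7 s4-0->s8 s4-1->s7 s5-0->s6 s5-1->s9 s6-0->s10 s6-1->s11 s7-0->s12 s7-1->s11 s8-0->s10 s8-1->s13 s9-0->s13 s9-1->s13 s10-0->s0 s10-1->s14 s11-0->s15 s11-1->s14 s12-0->s0 s12-1->s16 s13-0->s16 s13-1->s16 s14-0->s17 s14-1->s2 s15-0->s1 s15-1->s18 s16-0->s18 s16-1->s18 s17-0->s3 s17-1->s19 s18-0->s19 s18-1->s19 s19-0->s9 s19-1->s9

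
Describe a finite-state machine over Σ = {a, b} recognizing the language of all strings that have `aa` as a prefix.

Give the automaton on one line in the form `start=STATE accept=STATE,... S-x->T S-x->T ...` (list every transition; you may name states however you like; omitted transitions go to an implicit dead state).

Check the first 2 symbols one by one: s0 through s1 record how many have matched `aa` so far; any wrong symbol goes to the dead state s3. After all 2 match we enter the accepting sink s2.
4 states suffice.
        a   b  
>  s0   s1  s3 
   s1   s2  s3 
 * s2   s2  s2 
   s3   s3  s3 
(> = start, * = accepting)

start=s0 accept=s2 s0-a->s1 s0-b->s3 s1-a->s2 s1-b->s3 s2-a->s2 s2-b->s2 s3-a->s3 s3-b->s3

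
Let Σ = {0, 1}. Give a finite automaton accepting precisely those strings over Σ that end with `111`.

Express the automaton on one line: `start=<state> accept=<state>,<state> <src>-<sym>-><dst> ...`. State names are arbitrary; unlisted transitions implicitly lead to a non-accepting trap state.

start=A accept=D A-0->A A-1->B B-0->A B-1->C C-0->A C-1->D D-0->A D-1->D

Remember how much of `111` the current input suffix matches. State A means no match yet; B means the last symbol is `1`; C means the last 2 symbols are `11`; D means the last 3 symbols are `111`. Only D accepts. On a mismatch, fall back to the longest proper suffix that is still a prefix of `111`.
With 4 states:
       0  1 
>  A   A  B 
   B   A  C 
   C   A  D 
 * D   A  D 
(> = start, * = accepting)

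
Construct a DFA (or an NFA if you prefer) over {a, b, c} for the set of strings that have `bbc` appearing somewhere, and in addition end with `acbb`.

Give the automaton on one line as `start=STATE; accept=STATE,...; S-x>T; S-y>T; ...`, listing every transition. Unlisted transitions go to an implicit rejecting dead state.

start=s0; accept=s7; s0-a>s0; s0-b>s1; s0-c>s0; s1-a>s0; s1-b>s2; s1-c>s0; s2-a>s0; s2-b>s2; s2-c>s3; s3-a>s4; s3-b>s3; s3-c>s3; s4-a>s4; s4-b>s3; s4-c>s5; s5-a>s4; s5-b>s6; s5-c>s3; s6-a>s4; s6-b>s7; s6-c>s3; s7-a>s4; s7-b>s3; s7-c>s3

Run two small machines in parallel and take their product. One (4 states) tracks whether and how much of `bbc` has been seen; the other (5 states) tracks how much of the suffix `acbb` has currently been matched. Each combined state is a pair, one component from each; accept when both components accept. After merging equivalent states the machine shrinks.
An 8-state machine:
        a   b   c  
>  s0   s0  s1  s0 
   s1   s0  s2  s0 
   s2   s0  s2  s3 
   s3   s4  s3  s3 
   s4   s4  s3  s5 
   s5   s4  s6  s3 
   s6   s4  s7  s3 
 * s7   s4  s3  s3 
(> = start, * = accepting)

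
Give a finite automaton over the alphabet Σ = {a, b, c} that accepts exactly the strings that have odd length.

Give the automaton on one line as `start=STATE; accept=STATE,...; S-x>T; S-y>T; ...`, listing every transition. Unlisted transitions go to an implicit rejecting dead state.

start=q0; accept=q1; q0-a>q1; q0-b>q1; q0-c>q1; q1-a>q0; q1-b>q0; q1-c>q0

Count input length modulo 2: every symbol advances one step around the cycle q0 → q1 → q0. Accept at q1.
A 2-state machine:
        a   b   c  
>  q0   q1  q1  q1 
 * q1   q0  q0  q0 
(> = start, * = accepting)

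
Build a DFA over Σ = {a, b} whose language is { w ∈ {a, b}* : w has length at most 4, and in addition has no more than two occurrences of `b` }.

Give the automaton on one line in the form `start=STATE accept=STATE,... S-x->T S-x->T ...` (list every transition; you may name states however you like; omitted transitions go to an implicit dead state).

start=q0 accept=q0,q1,q2,q3,q4,q5,q6,q7,q9 q0-a->q1 q0-b->q2 q1-a->q3 q1-b->q4 q2-a->q4 q2-b->q5 q3-a->q6 q3-b->q6 q4-a->q6 q4-b->q7 q5-a->q7 q5-b->q8 q6-a->q9 q6-b->q9 q7-a->q9 q7-b->q8 q8-a->q8 q8-b->q8 q9-a->q8 q9-b->q8

Run two small machines in parallel and take their product. The first has 6 states tracking the input length, saturating at 5; the second has 4 states tracking the count of `b`s, saturating at 3. A product state is a pair (one from each), accepting exactly when both do. After merging equivalent states the machine shrinks.
With 10 states:
        a   b  
>* q0   q1  q2 
 * q1   q3  q4 
 * q2   q4  q5 
 * q3   q6  q6 
 * q4   q6  q7 
 * q5   q7  q8 
 * q6   q9  q9 
 * q7   q9  q8 
   q8   q8  q8 
 * q9   q8  q8 
(> = start, * = accepting)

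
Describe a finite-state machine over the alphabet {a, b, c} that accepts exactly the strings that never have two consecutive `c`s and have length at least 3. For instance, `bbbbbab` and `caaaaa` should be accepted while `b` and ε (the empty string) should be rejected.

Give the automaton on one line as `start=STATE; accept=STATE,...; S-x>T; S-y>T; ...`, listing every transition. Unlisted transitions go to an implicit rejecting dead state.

Run two small machines in parallel and take their product. One (3 states) tracks partial matches of the forbidden pattern `cc`; the other (5 states) tracks the input length, saturating at 4. Each combined state is a pair, one component from each; accept when both components accept.
With 12 states:
          a    b    c  
>  s0     s1   s1   s2 
   s1     s3   s3   s4 
   s2     s3   s3   s5 
   s3     s6   s6   s7 
   s4     s6   s6   s8 
   s5     s8   s8   s8 
 * s6     s9   s9  s10 
 * s7     s9   s9  s11 
   s8    s11  s11  s11 
 * s9     s9   s9  s10 
 * s10    s9   s9  s11 
   s11   s11  s11  s11 
(> = start, * = accepting)

start=s0; accept=s6,s7,s9,s10; s0-a>s1; s0-b>s1; s0-c>s2; s1-a>s3; s1-b>s3; s1-c>s4; s2-a>s3; s2-b>s3; s2-c>s5; s3-a>s6; s3-b>s6; s3-c>s7; s4-a>s6; s4-b>s6; s4-c>s8; s5-a>s8; s5-b>s8; s5-c>s8; s6-a>s9; s6-b>s9; s6-c>s10; s7-a>s9; s7-b>s9; s7-c>s11; s8-a>s11; s8-b>s11; s8-c>s11; s9-a>s9; s9-b>s9; s9-c>s10; s10-a>s9; s10-b>s9; s10-c>s11; s11-a>s11; s11-b>s11; s11-c>s11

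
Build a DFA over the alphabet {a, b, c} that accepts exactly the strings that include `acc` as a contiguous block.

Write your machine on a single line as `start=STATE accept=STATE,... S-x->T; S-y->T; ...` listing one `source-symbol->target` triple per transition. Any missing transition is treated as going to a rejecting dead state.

States q0..q2 record the length of the longest prefix of `acc` that matches the current input suffix. Reaching q3 means `acc` has been seen, and we stay there forever. Accept from q3.
A 4-state machine:
        a   b   c  
>  q0   q1  q0  q0 
   q1   q1  q0  q2 
   q2   q1  q0  q3 
 * q3   q3  q3  q3 
(> = start, * = accepting)

start=q0; accept=q3; q0-a->q1; q0-b->q0; q0-c->q0; q1-a->q1; q1-b->q0; q1-c->q2; q2-a->q1; q2-b->q0; q2-c->q3; q3-a->q3; q3-b->q3; q3-c->q3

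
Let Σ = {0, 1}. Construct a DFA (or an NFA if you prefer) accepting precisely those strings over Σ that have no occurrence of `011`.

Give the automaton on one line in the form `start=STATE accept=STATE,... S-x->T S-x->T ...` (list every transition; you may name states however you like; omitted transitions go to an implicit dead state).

start=s0 accept=s0,s1,s2 s0-0->s1 s0-1->s0 s1-0->s1 s1-1->s2 s2-0->s1 s2-1->s3 s3-0->s3 s3-1->s3

This is the complement of 'contains `011`'. Use the same substring-matching states — s0 through s3 holding how much of `011` has just been matched — but flip the accepting set: everything except the trap s3 accepts.
        0   1  
>* s0   s1  s0 
 * s1   s1  s2 
 * s2   s1  s3 
   s3   s3  s3 
(> = start, * = accepting)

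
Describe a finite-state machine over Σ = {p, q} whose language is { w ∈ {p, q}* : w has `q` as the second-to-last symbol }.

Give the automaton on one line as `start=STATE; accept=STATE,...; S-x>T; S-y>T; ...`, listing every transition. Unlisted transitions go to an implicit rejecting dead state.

A DFA must remember the last 2 symbols (since which symbol is second-to-last isn't known until the input ends). Use one state per possible window of the last ≤2 symbols; accept from those whose window starts with `q`.
7 states suffice.
       p  q 
>  A   B  C 
   B   D  E 
   C   F  G 
   D   D  E 
   E   F  G 
 * F   D  E 
 * G   F  G 
(> = start, * = accepting)

start=A; accept=F,G; A-p>B; A-q>C; B-p>D; B-q>E; C-p>F; C-q>G; D-p>D; D-q>E; E-p>F; E-q>G; F-p>D; F-q>E; G-p>F; G-q>G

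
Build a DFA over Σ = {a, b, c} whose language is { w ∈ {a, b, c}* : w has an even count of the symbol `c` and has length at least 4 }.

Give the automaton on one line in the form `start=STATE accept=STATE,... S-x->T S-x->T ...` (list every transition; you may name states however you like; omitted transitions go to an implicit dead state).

Run two small machines in parallel and take their product. One (2 states) tracks the count of `c`s modulo 2; the other (6 states) tracks the input length, saturating at 5. Each combined state is a pair, one component from each; accept when both components accept.
With 11 states:
          a    b    c  
>  q0     q1   q1   q2 
   q1     q3   q3   q4 
   q2     q4   q4   q3 
   q3     q5   q5   q6 
   q4     q6   q6   q5 
   q5     q7   q7   q8 
   q6     q8   q8   q7 
 * q7     q9   q9  q10 
   q8    q10  q10   q9 
 * q9     q9   q9  q10 
   q10   q10  q10   q9 
(> = start, * = accepting)

start=q0 accept=q7,q9 q0-a->q1 q0-b->q1 q0-c->q2 q1-a->q3 q1-b->q3 q1-c->q4 q2-a->q4 q2-b->q4 q2-c->q3 q3-a->q5 q3-b->q5 q3-c->q6 q4-a->q6 q4-b->q6 q4-c->q5 q5-a->q7 q5-b->q7 q5-c->q8 q6-a->q8 q6-b->q8 q6-c->q7 q7-a->q9 q7-b->q9 q7-c->q10 q8-a->q10 q8-b->q10 q8-c->q9 q9-a->q9 q9-b->q9 q9-c->q10 q10-a->q10 q10-b->q10 q10-c->q9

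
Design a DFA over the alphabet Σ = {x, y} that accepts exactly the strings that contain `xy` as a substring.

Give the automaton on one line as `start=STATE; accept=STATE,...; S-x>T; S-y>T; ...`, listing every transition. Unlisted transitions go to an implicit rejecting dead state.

start=S0; accept=S2; S0-x>S1; S0-y>S0; S1-x>S1; S1-y>S2; S2-x>S2; S2-y>S2

Track how much of `xy` has been matched so far: state S0 is no progress, S2 is the absorbing accept state reached once `xy` has occurred. Intermediate states record partial matches; on a mismatch, fall back to the longest reusable overlap.
        x   y  
>  S0   S1  S0 
   S1   S1  S2 
 * S2   S2  S2 
(> = start, * = accepting)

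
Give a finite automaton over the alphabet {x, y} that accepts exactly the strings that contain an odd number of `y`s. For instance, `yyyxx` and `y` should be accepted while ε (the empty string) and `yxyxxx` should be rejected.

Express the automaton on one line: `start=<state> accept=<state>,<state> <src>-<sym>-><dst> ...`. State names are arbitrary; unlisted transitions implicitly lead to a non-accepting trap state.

Keep the running count of `y`s modulo 2: each `y` advances along the cycle S0 → S1 → S0 while other symbols loop. Accept at S1.
With 2 states:
        x   y  
>  S0   S0  S1 
 * S1   S1  S0 
(> = start, * = accepting)

start=S0 accept=S1 S0-x->S0 S0-y->S1 S1-x->S1 S1-y->S0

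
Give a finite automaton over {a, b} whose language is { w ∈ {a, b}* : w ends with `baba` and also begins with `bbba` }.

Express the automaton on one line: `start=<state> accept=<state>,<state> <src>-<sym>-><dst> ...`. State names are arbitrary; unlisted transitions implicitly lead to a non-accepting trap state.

Run two small machines in parallel and take their product. One (5 states) tracks how much of the suffix `baba` has currently been matched; the other (6 states) tracks whether the input so far still matches the prefix `bbba`. Each combined state is a pair, one component from each; accept when both components accept. Equivalent product states are then merged.
With 10 states:
        a   b  
>  q0   q1  q2 
   q1   q1  q1 
   q2   q1  q3 
   q3   q1  q4 
   q4   q5  q1 
   q5   q6  q7 
   q6   q6  q8 
   q7   q9  q8 
   q8   q5  q8 
 * q9   q6  q7 
(> = start, * = accepting)

start=q0 accept=q9 q0-a->q1 q0-b->q2 q1-a->q1 q1-b->q1 q2-a->q1 q2-b->q3 q3-a->q1 q3-b->q4 q4-a->q5 q4-b->q1 q5-a->q6 q5-b->q7 q6-a->q6 q6-b->q8 q7-a->q9 q7-b->q8 q8-a->q5 q8-b->q8 q9-a->q6 q9-b->q7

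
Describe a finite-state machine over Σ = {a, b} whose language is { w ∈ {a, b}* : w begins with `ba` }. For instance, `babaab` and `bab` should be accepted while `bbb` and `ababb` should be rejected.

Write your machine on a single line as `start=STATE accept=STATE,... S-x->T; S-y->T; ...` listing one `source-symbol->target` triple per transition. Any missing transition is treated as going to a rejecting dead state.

Check the first 2 symbols one by one: S0 through S1 record how many have matched `ba` so far; any wrong symbol goes to the dead state S3. After all 2 match we enter the accepting sink S2.
With 4 states:
        a   b  
>  S0   S3  S1 
   S1   S2  S3 
 * S2   S2  S2 
   S3   S3  S3 
(> = start, * = accepting)

start=S0; accept=S2; S0-a->S3; S0-b->S1; S1-a->S2; S1-b->S3; S2-a->S2; S2-b->S2; S3-a->S3; S3-b->S3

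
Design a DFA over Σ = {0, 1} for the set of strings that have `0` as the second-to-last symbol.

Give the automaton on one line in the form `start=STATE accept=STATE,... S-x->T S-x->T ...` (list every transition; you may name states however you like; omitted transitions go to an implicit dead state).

A DFA must remember the last 2 symbols (since which symbol is second-to-last isn't known until the input ends). Use one state per possible window of the last ≤2 symbols; accept from those whose window starts with `0`.
        0   1  
>  q0   q1  q2 
   q1   q3  q4 
   q2   q5  q6 
 * q3   q3  q4 
 * q4   q5  q6 
   q5   q3  q4 
   q6   q5  q6 
(> = start, * = accepting)

start=q0 accept=q3,q4 q0-0->q1 q0-1->q2 q1-0->q3 q1-1->q4 q2-0->q5 q2-1->q6 q3-0->q3 q3-1->q4 q4-0->q5 q4-1->q6 q5-0->q3 q5-1->q4 q6-0->q5 q6-1->q6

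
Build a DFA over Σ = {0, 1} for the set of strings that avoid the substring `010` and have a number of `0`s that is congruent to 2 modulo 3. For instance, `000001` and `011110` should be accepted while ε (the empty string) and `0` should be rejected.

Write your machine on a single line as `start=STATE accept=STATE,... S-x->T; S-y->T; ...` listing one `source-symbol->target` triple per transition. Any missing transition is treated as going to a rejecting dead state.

Handle the two conditions separately and then intersect. The first has 4 states tracking partial matches of the forbidden pattern `010`; the second has 3 states tracking the count of `0`s modulo 3. A product state is a pair (one from each), accepting exactly when both do. Equivalent product states are then merged.
10 states suffice.
       0  1 
>  A   B  A 
   B   C  D 
 * C   E  F 
   D   G  H 
   E   B  I 
 * F   G  J 
   G   G  G 
   H   C  H 
   I   G  A 
 * J   E  J 
(> = start, * = accepting)

start=A; accept=C,F,J; A-0->B; A-1->A; B-0->C; B-1->D; C-0->E; C-1->F; D-0->G; D-1->H; E-0->B; E-1->I; F-0->G; F-1->J; G-0->G; G-1->G; H-0->C; H-1->H; I-0->G; I-1->A; J-0->E; J-1->J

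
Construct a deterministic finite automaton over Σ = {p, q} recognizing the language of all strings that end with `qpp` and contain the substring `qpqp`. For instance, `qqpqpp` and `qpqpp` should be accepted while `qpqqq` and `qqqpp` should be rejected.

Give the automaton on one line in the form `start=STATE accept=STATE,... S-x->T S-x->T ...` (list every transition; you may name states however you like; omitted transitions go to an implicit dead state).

Build one automaton per condition and run them in lockstep. One (4 states) tracks how much of the suffix `qpp` has currently been matched; the other (5 states) tracks whether and how much of `qpqp` has been seen. Each combined state is a pair, one component from each; accept when both components accept. After merging equivalent states the machine shrinks.
An 8-state machine:
        p   q  
>  s0   s0  s1 
   s1   s2  s1 
   s2   s0  s3 
   s3   s4  s1 
   s4   s5  s6 
 * s5   s7  s6 
   s6   s4  s6 
   s7   s7  s6 
(> = start, * = accepting)

start=s0 accept=s5 s0-p->s0 s0-q->s1 s1-p->s2 s1-q->s1 s2-p->s0 s2-q->s3 s3-p->s4 s3-q->s1 s4-p->s5 s4-q->s6 s5-p->s7 s5-q->s6 s6-p->s4 s6-q->s6 s7-p->s7 s7-q->s6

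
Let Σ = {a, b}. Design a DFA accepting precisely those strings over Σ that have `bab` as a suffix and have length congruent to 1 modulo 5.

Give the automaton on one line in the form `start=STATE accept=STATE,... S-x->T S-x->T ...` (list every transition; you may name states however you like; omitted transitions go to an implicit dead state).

start=S0 accept=S7 S0-a->S1 S0-b->S1 S1-a->S2 S1-b->S2 S2-a->S3 S2-b->S3 S3-a->S4 S3-b->S5 S4-a->S0 S4-b->S0 S5-a->S6 S5-b->S0 S6-a->S1 S6-b->S7 S7-a->S2 S7-b->S2

Handle the two conditions separately and then intersect. One (4 states) tracks how much of the suffix `bab` has currently been matched; the other (5 states) tracks the input length modulo 5. Each combined state is a pair, one component from each; accept when both components accept. Minimizing collapses redundant product states.
8 states suffice.
        a   b  
>  S0   S1  S1 
   S1   S2  S2 
   S2   S3  S3 
   S3   S4  S5 
   S4   S0  S0 
   S5   S6  S0 
   S6   S1  S7 
 * S7   S2  S2 
(> = start, * = accepting)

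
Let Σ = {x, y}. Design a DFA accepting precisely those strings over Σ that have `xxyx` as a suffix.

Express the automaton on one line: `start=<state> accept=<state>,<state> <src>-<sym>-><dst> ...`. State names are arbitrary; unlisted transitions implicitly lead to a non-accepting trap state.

start=q0 accept=q4 q0-x->q1 q0-y->q0 q1-x->q2 q1-y->q0 q2-x->q2 q2-y->q3 q3-x->q4 q3-y->q0 q4-x->q2 q4-y->q0

Remember how much of `xxyx` the current input suffix matches. State q0 means no match yet; q1 means the last symbol is `x`; q2 means the last 2 symbols are `xx`; q3 means the last 3 symbols are `xxy`; q4 means the last 4 symbols are `xxyx`. Only q4 accepts. On a mismatch, fall back to the longest proper suffix that is still a prefix of `xxyx`.
5 states suffice.
        x   y  
>  q0   q1  q0 
   q1   q2  q0 
   q2   q2  q3 
   q3   q4  q0 
 * q4   q2  q0 
(> = start, * = accepting)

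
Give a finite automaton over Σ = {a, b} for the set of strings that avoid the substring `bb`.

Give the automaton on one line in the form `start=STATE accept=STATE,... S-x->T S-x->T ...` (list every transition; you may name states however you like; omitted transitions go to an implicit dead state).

This is the complement of 'contains `bb`'. Use the same substring-matching states — S0 through S2 holding how much of `bb` has just been matched — but flip the accepting set: everything except the trap S2 accepts.
With 3 states:
        a   b  
>* S0   S0  S1 
 * S1   S0  S2 
   S2   S2  S2 
(> = start, * = accepting)

start=S0 accept=S0,S1 S0-a->S0 S0-b->S1 S1-a->S0 S1-b->S2 S2-a->S2 S2-b->S2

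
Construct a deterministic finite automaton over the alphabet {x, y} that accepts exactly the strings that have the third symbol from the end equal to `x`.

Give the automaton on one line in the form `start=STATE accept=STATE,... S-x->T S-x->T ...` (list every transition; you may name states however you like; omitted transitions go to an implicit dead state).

start=q0 accept=q7,q8,q9,q10 q0-x->q1 q0-y->q2 q1-x->q3 q1-y->q4 q2-x->q5 q2-y->q6 q3-x->q7 q3-y->q8 q4-x->q9 q4-y->q10 q5-x->q11 q5-y->q12 q6-x->q13 q6-y->q14 q7-x->q7 q7-y->q8 q8-x->q9 q8-y->q10 q9-x->q11 q9-y->q12 q10-x->q13 q10-y->q14 q11-x->q7 q11-y->q8 q12-x->q9 q12-y->q10 q13-x->q11 q13-y->q12 q14-x->q13 q14-y->q14

Because acceptance depends on a position counted from the end, the machine has to buffer the most recent 3 symbols. Make each state the string of the last up-to-3 symbols read; on input `x` shift the window left and append `x`. Accept when the buffered window has length 3 and begins with `x`.
15 states suffice.
          x    y  
>  q0     q1   q2 
   q1     q3   q4 
   q2     q5   q6 
   q3     q7   q8 
   q4     q9  q10 
   q5    q11  q12 
   q6    q13  q14 
 * q7     q7   q8 
 * q8     q9  q10 
 * q9    q11  q12 
 * q10   q13  q14 
   q11    q7   q8 
   q12    q9  q10 
   q13   q11  q12 
   q14   q13  q14 
(> = start, * = accepting)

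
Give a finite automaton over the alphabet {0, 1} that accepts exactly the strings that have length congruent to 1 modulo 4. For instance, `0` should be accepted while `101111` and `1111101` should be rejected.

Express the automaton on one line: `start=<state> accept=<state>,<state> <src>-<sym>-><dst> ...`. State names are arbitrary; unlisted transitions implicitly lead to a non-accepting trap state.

Only the length mod 4 matters, so use a 4-cycle: from any state, every input symbol moves to the next state, wrapping S3 back to S0. Mark S1 accepting.
4 states suffice.
        0   1  
>  S0   S1  S1 
 * S1   S2  S2 
   S2   S3  S3 
   S3   S0  S0 
(> = start, * = accepting)

start=S0 accept=S1 S0-0->S1 S0-1->S1 S1-0->S2 S1-1->S2 S2-0->S3 S2-1->S3 S3-0->S0 S3-1->S0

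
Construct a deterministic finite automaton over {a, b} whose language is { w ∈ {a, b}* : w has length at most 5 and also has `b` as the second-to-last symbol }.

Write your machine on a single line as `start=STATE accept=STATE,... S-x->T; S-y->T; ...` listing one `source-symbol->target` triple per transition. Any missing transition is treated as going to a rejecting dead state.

start=q0; accept=q5,q6,q9,q10,q13,q14,q17,q18; q0-a->q1; q0-b->q2; q1-a->q3; q1-b->q4; q2-a->q5; q2-b->q6; q3-a->q7; q3-b->q8; q4-a->q9; q4-b->q10; q5-a->q7; q5-b->q8; q6-a->q9; q6-b->q10; q7-a->q11; q7-b->q12; q8-a->q13; q8-b->q14; q9-a->q11; q9-b->q12; q10-a->q13; q10-b->q14; q11-a->q15; q11-b->q16; q12-a->q17; q12-b->q18; q13-a->q15; q13-b->q16; q14-a->q17; q14-b->q18; q15-a->q19; q15-b->q20; q16-a->q21; q16-b->q22; q17-a->q19; q17-b->q20; q18-a->q21; q18-b->q22; q19-a->q19; q19-b->q20; q20-a->q21; q20-b->q22; q21-a->q19; q21-b->q20; q22-a->q21; q22-b->q22

Handle the two conditions separately and then intersect. The first has 7 states tracking the input length, saturating at 6; the second has 7 states tracking the last 2 symbols read. A product state is a pair (one from each), accepting exactly when both do.
With 23 states:
          a    b  
>  q0     q1   q2 
   q1     q3   q4 
   q2     q5   q6 
   q3     q7   q8 
   q4     q9  q10 
 * q5     q7   q8 
 * q6     q9  q10 
   q7    q11  q12 
   q8    q13  q14 
 * q9    q11  q12 
 * q10   q13  q14 
   q11   q15  q16 
   q12   q17  q18 
 * q13   q15  q16 
 * q14   q17  q18 
   q15   q19  q20 
   q16   q21  q22 
 * q17   q19  q20 
 * q18   q21  q22 
   q19   q19  q20 
   q20   q21  q22 
   q21   q19  q20 
   q22   q21  q22 
(> = start, * = accepting)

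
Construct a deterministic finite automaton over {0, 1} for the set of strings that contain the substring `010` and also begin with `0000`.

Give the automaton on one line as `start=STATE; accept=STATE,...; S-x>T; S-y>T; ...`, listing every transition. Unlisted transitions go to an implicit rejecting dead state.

start=S0; accept=S10; S0-0>S1; S0-1>S2; S1-0>S3; S1-1>S4; S2-0>S5; S2-1>S2; S3-0>S6; S3-1>S4; S4-0>S7; S4-1>S2; S5-0>S5; S5-1>S4; S6-0>S8; S6-1>S4; S7-0>S7; S7-1>S7; S8-0>S8; S8-1>S9; S9-0>S10; S9-1>S11; S10-0>S10; S10-1>S10; S11-0>S8; S11-1>S11

Handle the two conditions separately and then intersect. The first has 4 states tracking whether and how much of `010` has been seen; the second has 6 states tracking whether the input so far still matches the prefix `0000`. A product state is a pair (one from each), accepting exactly when both do.
With 12 states:
          0    1  
>  S0     S1   S2 
   S1     S3   S4 
   S2     S5   S2 
   S3     S6   S4 
   S4     S7   S2 
   S5     S5   S4 
   S6     S8   S4 
   S7     S7   S7 
   S8     S8   S9 
   S9    S10  S11 
 * S10   S10  S10 
   S11    S8  S11 
(> = start, * = accepting)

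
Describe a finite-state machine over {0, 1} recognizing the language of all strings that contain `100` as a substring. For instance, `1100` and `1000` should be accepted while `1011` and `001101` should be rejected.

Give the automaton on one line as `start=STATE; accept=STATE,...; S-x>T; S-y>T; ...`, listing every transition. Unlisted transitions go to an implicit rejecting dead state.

start=q0; accept=q3; q0-0>q0; q0-1>q1; q1-0>q2; q1-1>q1; q2-0>q3; q2-1>q1; q3-0>q3; q3-1>q3

Track how much of `100` has been matched so far: state q0 is no progress, q3 is the absorbing accept state reached once `100` has occurred. Intermediate states record partial matches; on a mismatch, fall back to the longest reusable overlap.
A 4-state machine:
        0   1  
>  q0   q0  q1 
   q1   q2  q1 
   q2   q3  q1 
 * q3   q3  q3 
(> = start, * = accepting)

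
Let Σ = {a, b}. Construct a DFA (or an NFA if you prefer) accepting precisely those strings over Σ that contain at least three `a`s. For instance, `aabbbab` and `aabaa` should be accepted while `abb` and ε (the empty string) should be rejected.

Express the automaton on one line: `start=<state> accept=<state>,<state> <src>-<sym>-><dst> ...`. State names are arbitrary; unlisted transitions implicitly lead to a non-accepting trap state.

Only the number of `a`s matters, and only up to 4. Make a chain q0 → q1 → q2 → q3 → q4 advanced by each `a` (with q4 absorbing); every other symbol self-loops. The accepting set is {q3, q4}.
With 5 states:
        a   b  
>  q0   q1  q0 
   q1   q2  q1 
   q2   q3  q2 
 * q3   q4  q3 
 * q4   q4  q4 
(> = start, * = accepting)

start=q0 accept=q3,q4 q0-a->q1 q0-b->q0 q1-a->q2 q1-b->q1 q2-a->q3 q2-b->q2 q3-a->q4 q3-b->q3 q4-a->q4 q4-b->q4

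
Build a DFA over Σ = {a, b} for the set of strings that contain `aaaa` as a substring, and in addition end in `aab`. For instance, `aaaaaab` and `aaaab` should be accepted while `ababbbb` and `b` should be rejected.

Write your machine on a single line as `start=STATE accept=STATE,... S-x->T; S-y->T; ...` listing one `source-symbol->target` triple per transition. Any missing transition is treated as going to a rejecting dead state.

start=q0; accept=q5; q0-a->q1; q0-b->q0; q1-a->q2; q1-b->q0; q2-a->q3; q2-b->q0; q3-a->q4; q3-b->q0; q4-a->q4; q4-b->q5; q5-a->q6; q5-b->q7; q6-a->q4; q6-b->q7; q7-a->q6; q7-b->q7

Build one automaton per condition and run them in lockstep. One (5 states) tracks whether and how much of `aaaa` has been seen; the other (4 states) tracks how much of the suffix `aab` has currently been matched. Each combined state is a pair, one component from each; accept when both components accept. Minimizing collapses redundant product states.
With 8 states:
        a   b  
>  q0   q1  q0 
   q1   q2  q0 
   q2   q3  q0 
   q3   q4  q0 
   q4   q4  q5 
 * q5   q6  q7 
   q6   q4  q7 
   q7   q6  q7 
(> = start, * = accepting)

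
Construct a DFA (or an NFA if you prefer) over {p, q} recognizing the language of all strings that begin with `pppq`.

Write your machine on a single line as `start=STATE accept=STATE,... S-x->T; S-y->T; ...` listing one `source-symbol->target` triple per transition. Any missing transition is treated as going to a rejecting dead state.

start=A; accept=E; A-p->B; A-q->F; B-p->C; B-q->F; C-p->D; C-q->F; D-p->F; D-q->E; E-p->E; E-q->E; F-p->F; F-q->F

Check the first 4 symbols one by one: A through D record how many have matched `pppq` so far; any wrong symbol goes to the dead state F. After all 4 match we enter the accepting sink E.
With 6 states:
       p  q 
>  A   B  F 
   B   C  F 
   C   D  F 
   D   F  E 
 * E   E  E 
   F   F  F 
(> = start, * = accepting)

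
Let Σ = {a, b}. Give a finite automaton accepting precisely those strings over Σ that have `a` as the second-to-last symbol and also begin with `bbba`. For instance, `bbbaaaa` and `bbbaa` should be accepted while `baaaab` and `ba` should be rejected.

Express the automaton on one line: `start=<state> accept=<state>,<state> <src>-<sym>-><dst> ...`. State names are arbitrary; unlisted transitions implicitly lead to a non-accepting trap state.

start=S0 accept=S10,S11 S0-a->S1 S0-b->S2 S1-a->S3 S1-b->S4 S2-a->S5 S2-b->S6 S3-a->S3 S3-b->S4 S4-a->S5 S4-b->S7 S5-a->S3 S5-b->S4 S6-a->S5 S6-b->S8 S7-a->S5 S7-b->S7 S8-a->S9 S8-b->S7 S9-a->S10 S9-b->S11 S10-a->S10 S10-b->S11 S11-a->S9 S11-b->S12 S12-a->S9 S12-b->S12

Build one automaton per condition and run them in lockstep. The first has 7 states tracking the last 2 symbols read; the second has 6 states tracking whether the input so far still matches the prefix `bbba`. A product state is a pair (one from each), accepting exactly when both do.
13 states suffice.
          a    b  
>  S0     S1   S2 
   S1     S3   S4 
   S2     S5   S6 
   S3     S3   S4 
   S4     S5   S7 
   S5     S3   S4 
   S6     S5   S8 
   S7     S5   S7 
   S8     S9   S7 
   S9    S10  S11 
 * S10   S10  S11 
 * S11    S9  S12 
   S12    S9  S12 
(> = start, * = accepting)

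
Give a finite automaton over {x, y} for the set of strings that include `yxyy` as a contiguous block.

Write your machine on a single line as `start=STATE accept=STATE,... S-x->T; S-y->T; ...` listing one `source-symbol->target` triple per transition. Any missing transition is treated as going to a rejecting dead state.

start=S0; accept=S4; S0-x->S0; S0-y->S1; S1-x->S2; S1-y->S1; S2-x->S0; S2-y->S3; S3-x->S2; S3-y->S4; S4-x->S4; S4-y->S4

Track how much of `yxyy` has been matched so far: state S0 is no progress, S4 is the absorbing accept state reached once `yxyy` has occurred. Intermediate states record partial matches; on a mismatch, fall back to the longest reusable overlap.
5 states suffice.
        x   y  
>  S0   S0  S1 
   S1   S2  S1 
   S2   S0  S3 
   S3   S2  S4 
 * S4   S4  S4 
(> = start, * = accepting)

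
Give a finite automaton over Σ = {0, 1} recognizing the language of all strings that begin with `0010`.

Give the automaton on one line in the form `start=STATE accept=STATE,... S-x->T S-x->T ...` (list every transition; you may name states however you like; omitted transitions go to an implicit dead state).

Walk along `0010` while the input agrees: from S0 take `0` to S1, and so on. Any deviation drops to the rejecting sink S5. Once S4 is reached the prefix is confirmed and every continuation is accepted.
A 6-state machine:
        0   1  
>  S0   S1  S5 
   S1   S2  S5 
   S2   S5  S3 
   S3   S4  S5 
 * S4   S4  S4 
   S5   S5  S5 
(> = start, * = accepting)

start=S0 accept=S4 S0-0->S1 S0-1->S5 S1-0->S2 S1-1->S5 S2-0->S5 S2-1->S3 S3-0->S4 S3-1->S5 S4-0->S4 S4-1->S4 S5-0->S5 S5-1->S5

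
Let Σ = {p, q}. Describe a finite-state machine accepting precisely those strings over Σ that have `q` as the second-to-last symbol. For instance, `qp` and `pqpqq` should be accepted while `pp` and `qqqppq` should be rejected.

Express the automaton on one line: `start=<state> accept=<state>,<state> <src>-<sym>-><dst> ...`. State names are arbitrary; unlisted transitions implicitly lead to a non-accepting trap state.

Because acceptance depends on a position counted from the end, the machine has to buffer the most recent 2 symbols. Make each state the string of the last up-to-2 symbols read; on input `x` shift the window left and append `x`. Accept when the buffered window has length 2 and begins with `q`.
7 states suffice.
       p  q 
>  A   B  C 
   B   D  E 
   C   F  G 
   D   D  E 
   E   F  G 
 * F   D  E 
 * G   F  G 
(> = start, * = accepting)

start=A accept=F,G A-p->B A-q->C B-p->D B-q->E C-p->F C-q->G D-p->D D-q->E E-p->F E-q->G F-p->D F-q->E G-p->F G-q->G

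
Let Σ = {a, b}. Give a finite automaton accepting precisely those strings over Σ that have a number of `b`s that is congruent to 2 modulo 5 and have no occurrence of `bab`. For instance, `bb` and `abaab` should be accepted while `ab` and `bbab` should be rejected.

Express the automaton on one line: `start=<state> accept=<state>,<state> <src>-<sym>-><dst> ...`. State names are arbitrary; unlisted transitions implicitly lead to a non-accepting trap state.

Run two small machines in parallel and take their product. One (5 states) tracks the count of `b`s modulo 5; the other (4 states) tracks partial matches of the forbidden pattern `bab`. Each combined state is a pair, one component from each; accept when both components accept. Minimizing collapses redundant product states.
With 16 states:
          a    b  
>  q0     q0   q1 
   q1     q2   q3 
   q2     q4   q5 
 * q3     q6   q7 
   q4     q4   q3 
   q5     q5   q5 
 * q6     q8   q5 
   q7     q9  q10 
 * q8     q8   q7 
   q9    q11   q5 
   q10   q12  q13 
   q11   q11  q10 
   q12   q14   q5 
   q13   q15   q1 
   q14   q14  q13 
   q15    q0   q5 
(> = start, * = accepting)

start=q0 accept=q3,q6,q8 q0-a->q0 q0-b->q1 q1-a->q2 q1-b->q3 q2-a->q4 q2-b->q5 q3-a->q6 q3-b->q7 q4-a->q4 q4-b->q3 q5-a->q5 q5-b->q5 q6-a->q8 q6-b->q5 q7-a->q9 q7-b->q10 q8-a->q8 q8-b->q7 q9-a->q11 q9-b->q5 q10-a->q12 q10-b->q13 q11-a->q11 q11-b->q10 q12-a->q14 q12-b->q5 q13-a->q15 q13-b->q1 q14-a->q14 q14-b->q13 q15-a->q0 q15-b->q5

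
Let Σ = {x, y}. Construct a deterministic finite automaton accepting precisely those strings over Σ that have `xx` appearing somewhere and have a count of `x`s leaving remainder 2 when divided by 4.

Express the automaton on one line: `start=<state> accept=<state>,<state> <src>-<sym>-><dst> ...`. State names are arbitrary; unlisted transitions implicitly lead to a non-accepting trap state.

Run two small machines in parallel and take their product. One (3 states) tracks whether and how much of `xx` has been seen; the other (4 states) tracks the count of `x`s modulo 4. Each combined state is a pair, one component from each; accept when both components accept.
          x    y  
>  q0     q1   q0 
   q1     q2   q3 
 * q2     q4   q2 
   q3     q5   q3 
   q4     q6   q4 
   q5     q4   q7 
   q6     q8   q6 
   q7     q9   q7 
   q8     q2   q8 
   q9     q6  q10 
   q10   q11  q10 
   q11    q8   q0 
(> = start, * = accepting)

start=q0 accept=q2 q0-x->q1 q0-y->q0 q1-x->q2 q1-y->q3 q2-x->q4 q2-y->q2 q3-x->q5 q3-y->q3 q4-x->q6 q4-y->q4 q5-x->q4 q5-y->q7 q6-x->q8 q6-y->q6 q7-x->q9 q7-y->q7 q8-x->q2 q8-y->q8 q9-x->q6 q9-y->q10 q10-x->q11 q10-y->q10 q11-x->q8 q11-y->q0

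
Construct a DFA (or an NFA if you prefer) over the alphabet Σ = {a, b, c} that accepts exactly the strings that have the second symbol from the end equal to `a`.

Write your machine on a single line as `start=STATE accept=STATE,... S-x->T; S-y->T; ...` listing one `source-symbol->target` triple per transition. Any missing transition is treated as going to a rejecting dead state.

A DFA must remember the last 2 symbols (since which symbol is second-to-last isn't known until the input ends). Use one state per possible window of the last ≤2 symbols; accept from those whose window starts with `a`.
A 13-state machine:
          a    b    c  
>  s0     s1   s2   s3 
   s1     s4   s5   s6 
   s2     s7   s8   s9 
   s3    s10  s11  s12 
 * s4     s4   s5   s6 
 * s5     s7   s8   s9 
 * s6    s10  s11  s12 
   s7     s4   s5   s6 
   s8     s7   s8   s9 
   s9    s10  s11  s12 
   s10    s4   s5   s6 
   s11    s7   s8   s9 
   s12   s10  s11  s12 
(> = start, * = accepting)

start=s0; accept=s4,s5,s6; s0-a->s1; s0-b->s2; s0-c->s3; s1-a->s4; s1-b->s5; s1-c->s6; s2-a->s7; s2-b->s8; s2-c->s9; s3-a->s10; s3-b->s11; s3-c->s12; s4-a->s4; s4-b->s5; s4-c->s6; s5-a->s7; s5-b->s8; s5-c->s9; s6-a->s10; s6-b->s11; s6-c->s12; s7-a->s4; s7-b->s5; s7-c->s6; s8-a->s7; s8-b->s8; s8-c->s9; s9-a->s10; s9-b->s11; s9-c->s12; s10-a->s4; s10-b->s5; s10-c->s6; s11-a->s7; s11-b->s8; s11-c->s9; s12-a->s10; s12-b->s11; s12-c->s12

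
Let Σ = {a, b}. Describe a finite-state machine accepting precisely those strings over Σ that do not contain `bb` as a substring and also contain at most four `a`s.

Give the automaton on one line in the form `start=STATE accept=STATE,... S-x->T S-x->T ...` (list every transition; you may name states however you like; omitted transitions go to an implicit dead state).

Run two small machines in parallel and take their product. The first has 3 states tracking partial matches of the forbidden pattern `bb`; the second has 6 states tracking the count of `a`s, saturating at 5. A product state is a pair (one from each), accepting exactly when both do. Equivalent product states are then merged.
          a    b  
>* q0     q1   q2 
 * q1     q3   q4 
 * q2     q1   q5 
 * q3     q6   q7 
 * q4     q3   q5 
   q5     q5   q5 
 * q6     q8   q9 
 * q7     q6   q5 
 * q8     q5  q10 
 * q9     q8   q5 
 * q10    q5   q5 
(> = start, * = accepting)

start=q0 accept=q0,q1,q2,q3,q4,q6,q7,q8,q9,q10 q0-a->q1 q0-b->q2 q1-a->q3 q1-b->q4 q2-a->q1 q2-b->q5 q3-a->q6 q3-b->q7 q4-a->q3 q4-b->q5 q5-a->q5 q5-b->q5 q6-a->q8 q6-b->q9 q7-a->q6 q7-b->q5 q8-a->q5 q8-b->q10 q9-a->q8 q9-b->q5 q10-a->q5 q10-b->q5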